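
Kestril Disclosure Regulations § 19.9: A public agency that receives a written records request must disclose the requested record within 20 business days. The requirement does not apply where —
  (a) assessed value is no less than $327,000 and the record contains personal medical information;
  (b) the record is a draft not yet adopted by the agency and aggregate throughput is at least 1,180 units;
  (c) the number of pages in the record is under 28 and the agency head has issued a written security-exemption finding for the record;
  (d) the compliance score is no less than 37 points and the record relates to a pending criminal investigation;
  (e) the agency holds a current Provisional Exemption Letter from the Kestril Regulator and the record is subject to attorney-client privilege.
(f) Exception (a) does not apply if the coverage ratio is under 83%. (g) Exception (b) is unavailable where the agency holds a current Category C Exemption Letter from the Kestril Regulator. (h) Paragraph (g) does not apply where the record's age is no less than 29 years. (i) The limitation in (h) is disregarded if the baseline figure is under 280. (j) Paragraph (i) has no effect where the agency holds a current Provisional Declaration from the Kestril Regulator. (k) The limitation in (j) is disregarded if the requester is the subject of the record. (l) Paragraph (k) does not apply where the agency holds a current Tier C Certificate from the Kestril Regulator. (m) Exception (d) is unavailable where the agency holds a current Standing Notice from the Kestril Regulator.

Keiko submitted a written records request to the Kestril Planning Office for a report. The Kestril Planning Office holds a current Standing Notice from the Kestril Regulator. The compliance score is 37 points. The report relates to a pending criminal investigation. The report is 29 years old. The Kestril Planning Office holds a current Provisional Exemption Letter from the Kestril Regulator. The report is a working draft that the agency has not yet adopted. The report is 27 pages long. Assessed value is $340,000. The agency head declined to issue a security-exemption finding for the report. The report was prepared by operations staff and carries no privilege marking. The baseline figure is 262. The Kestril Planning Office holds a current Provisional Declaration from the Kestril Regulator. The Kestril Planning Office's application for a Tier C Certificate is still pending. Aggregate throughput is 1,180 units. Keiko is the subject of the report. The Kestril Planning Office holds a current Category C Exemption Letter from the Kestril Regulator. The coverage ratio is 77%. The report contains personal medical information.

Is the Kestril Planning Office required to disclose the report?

All of (a)'s requirements are met (assessed value is $340,000, meeting the $327,000 threshold; the report contains personal medical information). But applying paragraph (f): (f) operates against (a): the coverage ratio is 77%, under the 83% limit. Exception (a) does not apply.
Exception (b)'s conditions are all satisfied: the report is an unadopted draft; aggregate throughput is 1,180 units, meeting the 1,180 units threshold. Turning to paragraphs (g)–(l): (g) operates against (b): a current Category C Exemption Letter is held. (h) is triggered (the record's age is 29 years, meeting the 29 years threshold), but is set aside by (i): (i) operates against (h): the baseline figure is 262, under the 280 limit. (j) is triggered (a current Provisional Declaration is held), but is overridden by (k): (k) is triggered — Keiko is the subject of the report. (l) is not triggered (there is no Tier C Certificate in force), so (k) stands. (b) is therefore removed.
Exception (c) requires that the agency head has issued a written security-exemption finding for the record; but the agency head declined to issue a security-exemption finding, so (c) is unavailable.
Exception (d)'s conditions are all satisfied: the compliance score is 37 points, meeting the 37 points threshold; the report relates to a pending investigation. Turning to paragraph (m): (m) operates against (d): a current Standing Notice is held. So (d) is unavailable.
Exception (e) fails — the report carries no privilege marking.
None of the exceptions is available; § 19.9 applies in full.

Yes — the Kestril Planning Office must disclose the report.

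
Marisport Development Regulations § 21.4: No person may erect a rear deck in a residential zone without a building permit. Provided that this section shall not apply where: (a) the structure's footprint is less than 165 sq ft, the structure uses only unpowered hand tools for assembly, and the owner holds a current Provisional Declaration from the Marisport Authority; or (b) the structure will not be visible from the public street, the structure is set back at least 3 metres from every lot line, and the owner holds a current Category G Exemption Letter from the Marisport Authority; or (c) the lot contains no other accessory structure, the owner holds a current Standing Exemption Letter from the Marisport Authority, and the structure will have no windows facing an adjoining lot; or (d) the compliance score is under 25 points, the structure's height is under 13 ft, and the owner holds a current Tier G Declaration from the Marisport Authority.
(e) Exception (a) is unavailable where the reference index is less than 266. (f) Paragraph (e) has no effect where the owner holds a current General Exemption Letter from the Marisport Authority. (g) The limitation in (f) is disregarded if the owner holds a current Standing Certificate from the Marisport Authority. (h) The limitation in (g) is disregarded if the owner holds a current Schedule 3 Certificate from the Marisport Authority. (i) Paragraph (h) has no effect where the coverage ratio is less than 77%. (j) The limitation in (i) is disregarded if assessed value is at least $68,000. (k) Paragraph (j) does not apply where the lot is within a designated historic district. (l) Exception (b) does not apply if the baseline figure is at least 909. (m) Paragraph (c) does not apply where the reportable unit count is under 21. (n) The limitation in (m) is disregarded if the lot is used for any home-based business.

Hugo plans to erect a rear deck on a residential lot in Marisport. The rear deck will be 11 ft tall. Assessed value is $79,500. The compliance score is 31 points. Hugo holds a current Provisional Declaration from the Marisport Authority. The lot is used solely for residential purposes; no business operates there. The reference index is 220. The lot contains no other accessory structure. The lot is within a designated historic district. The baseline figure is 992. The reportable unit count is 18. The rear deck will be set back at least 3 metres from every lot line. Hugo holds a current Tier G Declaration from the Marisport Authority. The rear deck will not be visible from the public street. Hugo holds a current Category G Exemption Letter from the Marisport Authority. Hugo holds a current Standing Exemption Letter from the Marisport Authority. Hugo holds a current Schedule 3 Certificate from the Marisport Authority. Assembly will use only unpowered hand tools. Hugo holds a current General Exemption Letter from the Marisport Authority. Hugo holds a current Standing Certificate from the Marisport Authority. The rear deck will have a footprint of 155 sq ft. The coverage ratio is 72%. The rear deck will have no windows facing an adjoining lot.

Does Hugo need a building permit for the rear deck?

All of (a)'s requirements are met (the structure's footprint is 155 sq ft, less than the 165 sq ft limit; assembly uses only hand tools; a current Provisional Declaration is held). Turning to paragraphs (e)–(k): (e) operates against (a): the reference index is 220, less than the 266 limit. (f) would limit (e) — a current General Exemption Letter is held — but (g) sets (f) aside: (g) operates against (f): a current Standing Certificate is held. (h) would limit (g) — a current Schedule 3 Certificate is held — but (i) sets (h) aside: (i) operates against (h): the coverage ratio is 72%, less than the 77% limit. (j) applies (assessed value is $79,500, meeting the $68,000 threshold), but yields to (k): (k) is triggered — the lot is in a historic district. So (a) is unavailable.
Exception (b)'s conditions are all satisfied: the structure will not be visible from the street; the setback is at least 3 m on every side; a current Category G Exemption Letter is held. Turning to paragraph (l): (l) operates — the baseline figure is 992, meeting the 909 threshold. So (b) is unavailable.
Exception (c): the lot has no other accessory structure; a current Standing Exemption Letter is held; no windows face an adjoining lot — every condition holds. Turning to paragraphs (m)–(n): (m) is engaged — the reportable unit count is 18, under the 21 limit. (n) is not triggered (the lot is solely residential), so (m) stands. (c) is therefore removed.
Exception (d) requires that the compliance score is under 25 points; but the compliance score is 31 points, not under 25 points, so (d) is unavailable.
No exception displaces § 21.4.

Yes — Hugo must obtain a building permit.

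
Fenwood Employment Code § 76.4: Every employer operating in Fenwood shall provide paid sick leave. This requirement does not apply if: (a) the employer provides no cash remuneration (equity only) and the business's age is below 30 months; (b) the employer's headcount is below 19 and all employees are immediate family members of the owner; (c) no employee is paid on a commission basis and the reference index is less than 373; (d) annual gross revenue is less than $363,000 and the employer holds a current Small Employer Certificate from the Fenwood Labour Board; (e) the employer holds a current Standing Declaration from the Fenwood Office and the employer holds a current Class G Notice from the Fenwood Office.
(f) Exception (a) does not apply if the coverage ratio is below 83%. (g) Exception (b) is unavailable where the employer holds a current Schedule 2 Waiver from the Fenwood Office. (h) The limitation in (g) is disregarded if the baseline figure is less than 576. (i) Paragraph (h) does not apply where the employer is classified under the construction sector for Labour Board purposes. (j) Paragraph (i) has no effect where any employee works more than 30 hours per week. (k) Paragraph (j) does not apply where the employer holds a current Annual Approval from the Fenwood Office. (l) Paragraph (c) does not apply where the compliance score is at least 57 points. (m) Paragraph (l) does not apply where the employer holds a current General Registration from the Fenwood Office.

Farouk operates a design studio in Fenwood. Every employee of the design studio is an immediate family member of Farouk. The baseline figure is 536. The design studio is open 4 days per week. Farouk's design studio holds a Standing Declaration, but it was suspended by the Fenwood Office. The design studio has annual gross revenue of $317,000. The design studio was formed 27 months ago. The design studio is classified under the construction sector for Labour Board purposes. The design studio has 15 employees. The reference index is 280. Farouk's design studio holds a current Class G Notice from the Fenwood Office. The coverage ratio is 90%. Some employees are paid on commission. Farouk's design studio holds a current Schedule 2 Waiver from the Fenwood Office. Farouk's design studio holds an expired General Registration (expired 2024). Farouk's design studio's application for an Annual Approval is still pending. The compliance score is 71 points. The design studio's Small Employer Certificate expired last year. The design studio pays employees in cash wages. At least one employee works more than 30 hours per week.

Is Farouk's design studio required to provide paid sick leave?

Exception (a) requires that the employer provides no cash remuneration (equity only); but employees are paid cash wages, so (a) is unavailable.
All of (b)'s requirements are met (the employer's headcount is 15, below the 19 limit; every employee is an immediate family member). As to paragraphs (g)–(k): (g) applies (a current Schedule 2 Waiver is held), but is set aside by (h): (h) operates against (g): the baseline figure is 536, less than the 576 limit. (i) would limit (h) — the design studio is classified under the construction sector — but (j) sets (i) aside: (j) operates against (i): at least one employee exceeds 30 hours/week. (k), which would lift (j), is not engaged — no current Annual Approval is held. (b) remains available.
Exception (c) does not apply: some employees are paid on commission.
Exception (d) requires that the employer holds a current Small Employer Certificate from the Fenwood Labour Board; but the Small Employer Certificate has expired, so (d) is unavailable.
Exception (e) requires that the employer holds a current Standing Declaration from the Fenwood Office; but there is no Standing Declaration in force, so (e) is unavailable.

No — exception (b) applies; Farouk's design studio is not required to provide paid sick leave.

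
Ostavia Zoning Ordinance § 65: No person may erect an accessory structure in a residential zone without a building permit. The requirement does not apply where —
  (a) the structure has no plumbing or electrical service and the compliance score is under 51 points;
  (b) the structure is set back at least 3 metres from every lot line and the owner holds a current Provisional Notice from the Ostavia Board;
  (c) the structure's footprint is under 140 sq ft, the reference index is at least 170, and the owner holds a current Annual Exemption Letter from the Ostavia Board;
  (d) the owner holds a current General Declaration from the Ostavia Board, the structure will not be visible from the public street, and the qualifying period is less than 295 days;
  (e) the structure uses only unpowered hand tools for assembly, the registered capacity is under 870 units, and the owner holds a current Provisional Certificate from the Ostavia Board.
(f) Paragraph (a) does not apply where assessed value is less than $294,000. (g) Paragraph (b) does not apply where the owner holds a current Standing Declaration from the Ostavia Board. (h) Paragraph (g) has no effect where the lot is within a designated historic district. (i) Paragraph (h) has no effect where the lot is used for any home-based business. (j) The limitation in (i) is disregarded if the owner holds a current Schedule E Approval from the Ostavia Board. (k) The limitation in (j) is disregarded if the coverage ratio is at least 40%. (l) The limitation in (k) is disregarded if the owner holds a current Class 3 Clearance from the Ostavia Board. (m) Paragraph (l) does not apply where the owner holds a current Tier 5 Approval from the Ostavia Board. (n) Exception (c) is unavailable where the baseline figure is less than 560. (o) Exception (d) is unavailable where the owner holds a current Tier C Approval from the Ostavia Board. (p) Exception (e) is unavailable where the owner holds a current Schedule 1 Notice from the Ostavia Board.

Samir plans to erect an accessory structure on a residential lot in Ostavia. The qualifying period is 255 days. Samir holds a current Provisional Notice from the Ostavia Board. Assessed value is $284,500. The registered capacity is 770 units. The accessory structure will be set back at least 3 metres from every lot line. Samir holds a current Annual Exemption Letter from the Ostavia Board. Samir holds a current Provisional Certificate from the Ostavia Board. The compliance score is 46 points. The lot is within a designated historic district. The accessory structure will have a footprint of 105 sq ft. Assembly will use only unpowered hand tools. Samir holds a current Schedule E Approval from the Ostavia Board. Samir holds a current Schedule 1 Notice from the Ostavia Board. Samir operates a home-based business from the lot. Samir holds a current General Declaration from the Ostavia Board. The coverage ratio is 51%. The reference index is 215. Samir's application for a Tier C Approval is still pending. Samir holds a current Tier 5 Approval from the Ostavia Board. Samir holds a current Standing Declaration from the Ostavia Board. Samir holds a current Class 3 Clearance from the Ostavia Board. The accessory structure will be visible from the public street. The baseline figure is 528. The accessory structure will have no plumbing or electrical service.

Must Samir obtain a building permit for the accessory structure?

Yes — Samir must obtain a building permit.

All of (a)'s requirements are met (there is no plumbing or electrical service; the compliance score is 46 points, under the 51 points limit). However, paragraph (f) must be considered: (f) applies — assessed value is $284,500, less than the $294,000 limit. So (a) is unavailable.
Exception (b) is satisfied on its face — the setback is at least 3 m on every side; a current Provisional Notice is held. But: (g) applies — a current Standing Declaration is held. (h) would limit (g) — the lot is in a historic district — but (i) sets (h) aside: (i) applies — a home-based business operates on the lot. (j) is engaged (a current Schedule E Approval is held), but is displaced by (k): (k) is engaged — the coverage ratio is 51%, meeting the 40% threshold. (l) would limit (k) — a current Class 3 Clearance is held — but (m) sets (l) aside: (m) operates against (l): a current Tier 5 Approval is held. Exception (b) does not apply.
All of (c)'s requirements are met (the structure's footprint is 105 sq ft, under the 140 sq ft limit; the reference index is 215, meeting the 170 threshold; a current Annual Exemption Letter is held). However, paragraph (n) must be considered: (n) operates against (c): the baseline figure is 528, less than the 560 limit. So (c) is unavailable.
Exception (d) does not apply: the structure will be visible from the street.
Exception (e) is satisfied on its face — assembly uses only hand tools; the registered capacity is 770 units, under the 870 units limit; a current Provisional Certificate is held. However, paragraph (p) must be considered: (p) is triggered — a current Schedule 1 Notice is held. So (e) is unavailable.
Every exception is unavailable, so the rule governs.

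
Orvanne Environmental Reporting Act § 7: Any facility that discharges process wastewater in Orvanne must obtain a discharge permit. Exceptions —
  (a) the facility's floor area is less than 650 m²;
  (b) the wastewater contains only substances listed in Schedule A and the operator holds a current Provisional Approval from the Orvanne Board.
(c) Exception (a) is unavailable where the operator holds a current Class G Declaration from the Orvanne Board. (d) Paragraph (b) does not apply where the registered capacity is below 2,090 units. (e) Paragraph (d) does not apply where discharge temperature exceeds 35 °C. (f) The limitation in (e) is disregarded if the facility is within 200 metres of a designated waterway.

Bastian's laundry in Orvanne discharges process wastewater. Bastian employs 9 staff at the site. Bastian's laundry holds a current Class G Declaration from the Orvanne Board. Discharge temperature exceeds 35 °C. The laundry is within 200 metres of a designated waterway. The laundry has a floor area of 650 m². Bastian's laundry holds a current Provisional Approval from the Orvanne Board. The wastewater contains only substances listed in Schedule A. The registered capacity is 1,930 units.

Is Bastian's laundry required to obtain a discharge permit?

Yes — Bastian's laundry must obtain a discharge permit.

Exception (a) requires that the facility's floor area is less than 650 m²; but the facility's floor area is 650 m², not less than 650 m², so (a) is unavailable.
Exception (b) is satisfied on its face — the wastewater is Schedule-A-only; a current Provisional Approval is held. However, paragraphs (d)–(f) must be considered: (d) is engaged — the registered capacity is 1,930 units, below the 2,090 units limit. (e) is engaged (discharge temperature exceeds 35 °C), but yields to (f): (f) operates — the laundry is within 200 m of a designated waterway. Exception (b) does not apply.
No exception is made out. Bastian's laundry falls within the general rule.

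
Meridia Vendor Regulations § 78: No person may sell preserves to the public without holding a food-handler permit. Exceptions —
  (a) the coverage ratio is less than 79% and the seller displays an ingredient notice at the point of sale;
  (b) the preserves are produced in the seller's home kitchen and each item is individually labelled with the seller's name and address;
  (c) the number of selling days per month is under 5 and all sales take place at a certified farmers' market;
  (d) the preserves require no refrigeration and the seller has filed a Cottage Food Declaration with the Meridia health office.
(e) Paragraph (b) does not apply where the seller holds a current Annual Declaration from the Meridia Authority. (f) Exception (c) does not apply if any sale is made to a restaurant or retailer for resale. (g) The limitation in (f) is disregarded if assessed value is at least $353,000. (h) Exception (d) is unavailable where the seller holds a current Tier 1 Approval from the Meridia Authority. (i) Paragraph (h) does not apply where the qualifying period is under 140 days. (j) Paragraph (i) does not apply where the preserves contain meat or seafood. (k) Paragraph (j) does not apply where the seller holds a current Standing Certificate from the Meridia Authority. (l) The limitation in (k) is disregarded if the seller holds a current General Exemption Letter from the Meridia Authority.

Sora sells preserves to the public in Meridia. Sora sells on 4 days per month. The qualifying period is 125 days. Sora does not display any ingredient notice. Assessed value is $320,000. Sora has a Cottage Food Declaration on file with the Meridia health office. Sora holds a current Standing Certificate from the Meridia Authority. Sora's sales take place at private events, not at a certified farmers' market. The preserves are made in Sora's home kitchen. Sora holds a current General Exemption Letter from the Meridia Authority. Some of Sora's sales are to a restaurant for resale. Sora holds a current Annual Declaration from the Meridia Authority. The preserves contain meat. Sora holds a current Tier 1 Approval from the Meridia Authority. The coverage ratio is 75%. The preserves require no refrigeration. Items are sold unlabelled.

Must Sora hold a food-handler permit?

Exception (a) fails — no ingredient notice is displayed.
Exception (b) fails — items are sold unlabelled.
Exception (c) fails — sales are at private events, not a certified farmers' market.
Exception (d) is satisfied on its face — the preserves are shelf-stable; a Cottage Food Declaration is on file. But applying paragraphs (h)–(l): (h) operates against (d): a current Tier 1 Approval is held. (i) would limit (h) — the qualifying period is 125 days, under the 140 days limit — but (j) sets (i) aside: (j) operates against (i): the preserves contain meat. (k) applies (a current Standing Certificate is held), but is displaced by (l): (l) applies — a current General Exemption Letter is held. So (d) is unavailable.
No exception is made out. Sora falls within the general rule.

Yes — Sora must hold a food-handler permit.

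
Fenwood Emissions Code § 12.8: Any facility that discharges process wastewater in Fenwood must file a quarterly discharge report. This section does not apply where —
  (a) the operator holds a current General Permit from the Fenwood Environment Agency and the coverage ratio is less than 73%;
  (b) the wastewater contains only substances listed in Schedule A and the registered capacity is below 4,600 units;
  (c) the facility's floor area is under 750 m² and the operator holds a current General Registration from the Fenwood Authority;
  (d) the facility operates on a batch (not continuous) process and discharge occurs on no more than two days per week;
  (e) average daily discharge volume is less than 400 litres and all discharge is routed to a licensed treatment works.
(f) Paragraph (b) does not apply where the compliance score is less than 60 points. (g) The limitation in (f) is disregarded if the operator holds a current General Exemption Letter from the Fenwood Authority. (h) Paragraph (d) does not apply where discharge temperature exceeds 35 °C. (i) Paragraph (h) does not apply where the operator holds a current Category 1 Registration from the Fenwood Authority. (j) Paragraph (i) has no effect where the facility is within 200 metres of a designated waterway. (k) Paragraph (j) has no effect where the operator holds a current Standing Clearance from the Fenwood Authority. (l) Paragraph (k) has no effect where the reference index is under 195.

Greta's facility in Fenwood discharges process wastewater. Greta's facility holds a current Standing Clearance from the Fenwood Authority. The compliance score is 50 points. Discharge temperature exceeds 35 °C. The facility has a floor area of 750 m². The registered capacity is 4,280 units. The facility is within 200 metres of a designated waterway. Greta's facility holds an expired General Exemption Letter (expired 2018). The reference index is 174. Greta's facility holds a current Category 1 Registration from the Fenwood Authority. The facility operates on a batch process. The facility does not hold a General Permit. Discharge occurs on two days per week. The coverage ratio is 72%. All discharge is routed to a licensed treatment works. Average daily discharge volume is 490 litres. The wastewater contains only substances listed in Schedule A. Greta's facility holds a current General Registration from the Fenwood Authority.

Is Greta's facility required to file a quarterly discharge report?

Yes — Greta's facility must file a quarterly discharge report.

Exception (a) does not apply: no General Permit is held.
Exception (b): the wastewater is Schedule-A-only; the registered capacity is 4,280 units, below the 4,600 units limit — every condition holds. Turning to paragraphs (f)–(g): (f) operates against (b): the compliance score is 50 points, less than the 60 points limit. (g) is inapplicable (there is no General Exemption Letter in force), so (f) stands. So (b) is unavailable.
Exception (c) fails — the facility's floor area is 750 m², not under 750 m².
All of (d)'s requirements are met (the facility operates on a batch process; discharge occurs on no more than two days per week). But: (h) is engaged — discharge temperature exceeds 35 °C. (i) would limit (h) — a current Category 1 Registration is held — but (j) sets (i) aside: (j) operates against (i): the facility is within 200 m of a designated waterway. (k) applies (a current Standing Clearance is held), but yields to (l): (l) is engaged — the reference index is 174, under the 195 limit. (d) is therefore removed.
Exception (e) requires that average daily discharge volume is less than 400 litres; but average daily discharge volume is 490 litres, not less than 400 litres, so (e) is unavailable.
No exception displaces § 12.8.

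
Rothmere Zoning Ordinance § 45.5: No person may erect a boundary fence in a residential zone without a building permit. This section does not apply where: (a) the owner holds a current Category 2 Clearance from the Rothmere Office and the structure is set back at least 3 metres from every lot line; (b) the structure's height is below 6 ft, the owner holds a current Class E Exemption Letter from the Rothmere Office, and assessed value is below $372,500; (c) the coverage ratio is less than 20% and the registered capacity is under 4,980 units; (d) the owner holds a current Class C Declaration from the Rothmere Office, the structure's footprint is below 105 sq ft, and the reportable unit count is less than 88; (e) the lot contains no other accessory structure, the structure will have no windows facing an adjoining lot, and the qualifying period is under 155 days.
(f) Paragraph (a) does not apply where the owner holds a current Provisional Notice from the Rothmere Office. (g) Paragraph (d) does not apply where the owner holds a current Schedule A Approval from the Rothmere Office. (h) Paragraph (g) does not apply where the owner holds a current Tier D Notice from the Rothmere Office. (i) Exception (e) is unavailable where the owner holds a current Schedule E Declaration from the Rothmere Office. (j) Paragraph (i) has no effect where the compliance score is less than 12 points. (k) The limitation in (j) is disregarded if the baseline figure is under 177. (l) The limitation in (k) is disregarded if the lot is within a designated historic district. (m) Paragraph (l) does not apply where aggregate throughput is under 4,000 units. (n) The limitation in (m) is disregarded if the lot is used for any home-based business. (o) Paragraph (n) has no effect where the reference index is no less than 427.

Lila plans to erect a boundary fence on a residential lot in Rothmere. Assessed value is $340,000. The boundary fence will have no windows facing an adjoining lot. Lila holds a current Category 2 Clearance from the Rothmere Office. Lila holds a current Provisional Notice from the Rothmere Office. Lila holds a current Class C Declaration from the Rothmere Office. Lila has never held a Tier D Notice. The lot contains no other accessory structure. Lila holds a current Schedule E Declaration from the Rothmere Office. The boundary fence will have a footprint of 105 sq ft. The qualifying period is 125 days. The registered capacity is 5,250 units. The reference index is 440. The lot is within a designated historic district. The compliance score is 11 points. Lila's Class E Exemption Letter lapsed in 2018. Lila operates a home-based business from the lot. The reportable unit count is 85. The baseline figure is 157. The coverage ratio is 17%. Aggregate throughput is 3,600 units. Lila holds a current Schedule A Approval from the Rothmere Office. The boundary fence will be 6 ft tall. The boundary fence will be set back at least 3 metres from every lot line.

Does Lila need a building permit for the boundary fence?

Yes — Lila must obtain a building permit.

All of (a)'s requirements are met (a current Category 2 Clearance is held; the setback is at least 3 m on every side). Turning to paragraph (f): (f) operates against (a): a current Provisional Notice is held. Exception (a) does not apply.
Exception (b) requires that the structure's height is below 6 ft; but the structure's height is 6 ft, not below 6 ft, so (b) is unavailable.
Exception (c) fails — the registered capacity is 5,250 units, not under 4,980 units.
Exception (d) requires that the structure's footprint is below 105 sq ft; but the structure's footprint is 105 sq ft, not below 105 sq ft, so (d) is unavailable.
Exception (e)'s conditions are all satisfied: the lot has no other accessory structure; no windows face an adjoining lot; the qualifying period is 125 days, under the 155 days limit. Turning to paragraphs (i)–(o): (i) operates against (e): a current Schedule E Declaration is held. (j) would limit (i) — the compliance score is 11 points, less than the 12 points limit — but (k) sets (j) aside: (k) is triggered — the baseline figure is 157, under the 177 limit. (l) is triggered (the lot is in a historic district), but is itself disapplied by (m): (m) applies — aggregate throughput is 3,600 units, under the 4,000 units limit. (n) would limit (m) — a home-based business operates on the lot — but (o) sets (n) aside: (o) is triggered — the reference index is 440, meeting the 427 threshold. So (e) is unavailable.
No exception displaces § 45.5.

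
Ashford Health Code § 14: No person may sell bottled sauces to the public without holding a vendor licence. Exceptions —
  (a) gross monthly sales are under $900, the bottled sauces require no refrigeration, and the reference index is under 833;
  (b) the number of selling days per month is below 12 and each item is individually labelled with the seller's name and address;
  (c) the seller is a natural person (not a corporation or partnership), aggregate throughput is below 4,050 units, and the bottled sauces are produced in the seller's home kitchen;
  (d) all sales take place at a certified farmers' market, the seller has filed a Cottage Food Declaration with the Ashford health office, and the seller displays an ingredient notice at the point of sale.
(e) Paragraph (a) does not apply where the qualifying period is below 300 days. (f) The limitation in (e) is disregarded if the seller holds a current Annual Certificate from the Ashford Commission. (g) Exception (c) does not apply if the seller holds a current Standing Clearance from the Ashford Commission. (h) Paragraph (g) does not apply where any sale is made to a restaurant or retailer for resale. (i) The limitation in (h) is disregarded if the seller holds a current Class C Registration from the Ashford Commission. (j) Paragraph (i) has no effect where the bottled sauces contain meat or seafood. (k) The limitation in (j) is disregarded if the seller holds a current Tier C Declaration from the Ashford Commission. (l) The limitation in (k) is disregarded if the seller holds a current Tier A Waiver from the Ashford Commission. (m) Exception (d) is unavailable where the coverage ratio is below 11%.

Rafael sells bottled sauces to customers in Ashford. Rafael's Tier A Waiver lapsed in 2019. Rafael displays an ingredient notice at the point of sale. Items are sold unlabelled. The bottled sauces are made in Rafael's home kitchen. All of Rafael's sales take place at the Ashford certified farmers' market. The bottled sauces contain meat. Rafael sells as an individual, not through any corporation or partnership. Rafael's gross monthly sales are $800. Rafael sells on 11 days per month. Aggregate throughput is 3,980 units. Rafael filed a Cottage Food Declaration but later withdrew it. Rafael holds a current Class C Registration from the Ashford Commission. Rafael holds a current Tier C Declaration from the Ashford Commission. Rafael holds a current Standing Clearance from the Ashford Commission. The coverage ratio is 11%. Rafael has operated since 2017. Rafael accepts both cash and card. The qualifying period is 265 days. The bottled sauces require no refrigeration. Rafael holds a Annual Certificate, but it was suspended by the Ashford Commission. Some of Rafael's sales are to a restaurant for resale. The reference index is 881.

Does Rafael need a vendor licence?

Exception (a) does not apply: the reference index is 881, not under 833.
Exception (b) does not apply: items are sold unlabelled.
Exception (c): the seller is a natural person; aggregate throughput is 3,980 units, below the 4,050 units limit; the bottled sauces are home-kitchen produced — every condition holds. But applying paragraphs (g)–(l): (g) is triggered — a current Standing Clearance is held. (h) is triggered (some sales are to a restaurant for resale), but is displaced by (i): (i) is triggered — a current Class C Registration is held. (j) would limit (i) — the bottled sauces contain meat — but (k) sets (j) aside: (k) operates against (j): a current Tier C Declaration is held. (l) is not triggered (no current Tier A Waiver is held), so (k) stands. So (c) is unavailable.
Exception (d) requires that the seller has filed a Cottage Food Declaration with the Ashford health office; but the Cottage Food Declaration was withdrawn, so (d) is unavailable.
No exception is made out. Rafael falls within the general rule.

Yes — Rafael must hold a vendor licence.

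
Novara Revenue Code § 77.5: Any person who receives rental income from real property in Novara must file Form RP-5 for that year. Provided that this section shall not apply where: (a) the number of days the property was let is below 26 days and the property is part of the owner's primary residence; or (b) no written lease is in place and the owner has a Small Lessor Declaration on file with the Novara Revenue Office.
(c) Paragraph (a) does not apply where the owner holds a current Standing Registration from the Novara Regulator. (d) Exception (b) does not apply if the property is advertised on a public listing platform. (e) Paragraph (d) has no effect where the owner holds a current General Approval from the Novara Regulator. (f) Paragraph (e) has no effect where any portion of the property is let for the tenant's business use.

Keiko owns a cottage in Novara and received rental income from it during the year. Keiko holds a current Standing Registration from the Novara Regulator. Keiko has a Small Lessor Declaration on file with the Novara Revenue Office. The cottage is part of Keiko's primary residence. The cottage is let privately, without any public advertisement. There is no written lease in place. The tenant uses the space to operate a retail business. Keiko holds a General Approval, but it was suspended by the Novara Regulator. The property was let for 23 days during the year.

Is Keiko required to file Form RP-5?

Exception (a) is satisfied on its face — the number of days the property was let is 23 days, below the 26 days limit; the cottage is part of the primary residence. But: (c) operates against (a): a current Standing Registration is held. So (a) is unavailable.
Exception (b) is satisfied on its face — there is no written lease; a Small Lessor Declaration is on file. Applying paragraphs (d)–(f): (d) is not triggered — the property is let privately without advertisement. (b) remains available.

No — exception (b) applies; Keiko is not required to file Form RP-5.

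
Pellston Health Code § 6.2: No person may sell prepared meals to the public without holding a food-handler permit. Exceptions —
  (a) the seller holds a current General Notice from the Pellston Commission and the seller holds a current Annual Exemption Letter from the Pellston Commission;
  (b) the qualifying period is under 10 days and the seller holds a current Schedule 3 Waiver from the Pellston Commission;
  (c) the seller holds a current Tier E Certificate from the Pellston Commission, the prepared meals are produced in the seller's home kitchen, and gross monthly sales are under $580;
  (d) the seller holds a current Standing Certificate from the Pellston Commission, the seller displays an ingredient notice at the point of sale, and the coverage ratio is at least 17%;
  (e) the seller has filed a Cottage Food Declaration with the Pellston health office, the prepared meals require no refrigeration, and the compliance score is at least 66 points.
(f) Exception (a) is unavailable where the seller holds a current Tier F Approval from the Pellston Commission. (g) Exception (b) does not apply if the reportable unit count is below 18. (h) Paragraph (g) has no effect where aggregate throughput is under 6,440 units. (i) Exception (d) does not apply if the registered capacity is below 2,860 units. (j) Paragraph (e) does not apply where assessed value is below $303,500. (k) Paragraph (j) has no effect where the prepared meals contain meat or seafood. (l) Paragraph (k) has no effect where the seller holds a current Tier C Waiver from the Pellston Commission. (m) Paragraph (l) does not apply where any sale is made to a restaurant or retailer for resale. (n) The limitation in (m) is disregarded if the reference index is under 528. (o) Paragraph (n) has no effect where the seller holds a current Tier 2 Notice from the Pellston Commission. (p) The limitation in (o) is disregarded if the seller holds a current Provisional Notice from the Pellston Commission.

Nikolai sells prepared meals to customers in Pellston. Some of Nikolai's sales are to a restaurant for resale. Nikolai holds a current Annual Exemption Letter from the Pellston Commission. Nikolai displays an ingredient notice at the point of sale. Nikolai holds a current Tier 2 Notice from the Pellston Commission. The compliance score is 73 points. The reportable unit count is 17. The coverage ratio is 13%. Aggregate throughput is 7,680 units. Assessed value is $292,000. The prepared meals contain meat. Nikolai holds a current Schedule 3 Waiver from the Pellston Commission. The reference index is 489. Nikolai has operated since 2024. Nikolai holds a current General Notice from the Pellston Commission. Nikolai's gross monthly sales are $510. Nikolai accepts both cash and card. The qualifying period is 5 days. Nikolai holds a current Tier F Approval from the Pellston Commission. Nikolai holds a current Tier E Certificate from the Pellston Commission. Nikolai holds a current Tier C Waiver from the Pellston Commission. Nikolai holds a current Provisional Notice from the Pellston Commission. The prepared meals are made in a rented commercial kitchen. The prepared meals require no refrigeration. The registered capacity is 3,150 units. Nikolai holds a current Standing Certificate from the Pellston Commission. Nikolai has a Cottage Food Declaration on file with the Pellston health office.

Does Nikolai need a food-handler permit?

Yes — Nikolai must hold a food-handler permit.

Exception (a)'s conditions are all satisfied: a current General Notice is held; a current Annual Exemption Letter is held. But applying paragraph (f): (f) operates against (a): a current Tier F Approval is held. (a) is therefore removed.
All of (b)'s requirements are met (the qualifying period is 5 days, under the 10 days limit; a current Schedule 3 Waiver is held). Turning to paragraphs (g)–(h): (g) applies — the reportable unit count is 17, below the 18 limit. (h), which would lift (g), does not operate here — aggregate throughput is 7,680 units, not under 6,440 units. Exception (b) does not apply.
Exception (c) does not apply: the prepared meals are made in a commercial kitchen, not a home kitchen.
Exception (d) requires that the coverage ratio is at least 17%; but the coverage ratio is 13%, short of 17%, so (d) is unavailable.
All of (e)'s requirements are met (a Cottage Food Declaration is on file; the prepared meals are shelf-stable; the compliance score is 73 points, meeting the 66 points threshold). Turning to paragraphs (j)–(p): (j) applies — assessed value is $292,000, below the $303,500 limit. (k) would limit (j) — the prepared meals contain meat — but (l) sets (k) aside: (l) operates against (k): a current Tier C Waiver is held. (m) is triggered (some sales are to a restaurant for resale), but is overridden by (n): (n) is engaged — the reference index is 489, under the 528 limit. (o) would limit (n) — a current Tier 2 Notice is held — but (p) sets (o) aside: (p) operates against (o): a current Provisional Notice is held. So (e) is unavailable.
No exception applies. The general rule governs.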